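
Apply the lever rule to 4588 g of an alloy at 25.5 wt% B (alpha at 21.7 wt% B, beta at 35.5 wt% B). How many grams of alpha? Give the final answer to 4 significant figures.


f_alpha = (C_beta - C0) / (C_beta - C_alpha)
f_alpha = (35.5 - 25.5) / (35.5 - 21.7) = 0.724638
m_alpha = f_alpha * m_total = 0.724638 * 4588 = 3325 g


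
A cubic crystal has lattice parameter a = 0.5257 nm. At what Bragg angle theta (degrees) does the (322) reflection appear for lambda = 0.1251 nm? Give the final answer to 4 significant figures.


d = a / sqrt(h^2+k^2+l^2)
d = 0.5257 / sqrt(17) = 0.127501 nm
lambda = 2*d*sin(theta)  =>  sin(theta) = lambda / (2*d)
sin(theta) = 0.1251 / (2 * 0.127501) = 0.490584
theta = 29.38 deg


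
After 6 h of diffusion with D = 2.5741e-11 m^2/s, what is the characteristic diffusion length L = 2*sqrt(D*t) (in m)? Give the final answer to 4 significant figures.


t = 6 hr = 21600 s
Diffusion length = 2*sqrt(D*t)
= 2*sqrt(2.5741e-11 * 21600)
= 1.491e-03 m


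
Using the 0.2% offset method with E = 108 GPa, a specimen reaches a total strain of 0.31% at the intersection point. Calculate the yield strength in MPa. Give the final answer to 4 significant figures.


Offset strain = 0.002
Elastic strain at yield = total_strain - offset = 3.1e-03 - 0.002 = 1.1e-03
sigma_y = E * elastic_strain = 108000 * 1.1e-03
sigma_y = 118.8 MPa


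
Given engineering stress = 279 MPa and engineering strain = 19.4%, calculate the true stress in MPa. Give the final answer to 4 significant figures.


sigma_true = sigma_eng * (1 + epsilon_eng)
sigma_true = 279 * (1 + 0.194)
sigma_true = 333.1 MPa


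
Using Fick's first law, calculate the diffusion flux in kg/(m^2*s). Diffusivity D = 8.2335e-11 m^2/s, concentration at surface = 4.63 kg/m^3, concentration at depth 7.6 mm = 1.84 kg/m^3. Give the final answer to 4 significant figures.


J = -D * (dC/dx) = D * (C1 - C2) / dx
J = 8.2335e-11 * (4.63 - 1.84) / 7.6e-03
J = 3.023e-08 kg/(m^2*s)


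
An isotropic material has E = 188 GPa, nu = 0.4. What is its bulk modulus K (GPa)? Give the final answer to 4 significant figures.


K = E / (3*(1-2*nu))
K = 188 / (3*(1-2*0.4))
K = 313.3 GPa


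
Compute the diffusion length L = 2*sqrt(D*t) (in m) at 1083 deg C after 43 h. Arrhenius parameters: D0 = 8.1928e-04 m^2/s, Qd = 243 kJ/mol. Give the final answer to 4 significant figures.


Step 1: D = D0 * exp(-Qd/(R*T))
T = 1356.15 K
D = 8.1928e-04 * exp(-243e3 / (8.314 * 1356.15)) = 3.57682e-13 m^2/s
Step 2: L = 2*sqrt(D*t)
t = 43 h = 154800 s
L = 2*sqrt(3.57682e-13 * 154800) = 4.706e-04 m


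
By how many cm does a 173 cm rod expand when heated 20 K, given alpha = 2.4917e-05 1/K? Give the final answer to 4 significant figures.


dL = L0 * alpha * dT
dL = 173 * 2.4917e-05 * 20
dL = 0.08621 cm


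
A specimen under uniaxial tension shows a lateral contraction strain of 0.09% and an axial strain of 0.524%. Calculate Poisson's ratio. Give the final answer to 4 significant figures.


nu = -epsilon_lat / epsilon_axial
Lateral strain is contraction (negative), so using magnitudes:
nu = 0.09 / 0.524
nu = 0.1718


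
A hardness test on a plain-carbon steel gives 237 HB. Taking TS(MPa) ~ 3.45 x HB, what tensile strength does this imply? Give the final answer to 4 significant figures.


TS (MPa) = 3.45 * HB
TS = 3.45 * 237
TS = 817.7 MPa


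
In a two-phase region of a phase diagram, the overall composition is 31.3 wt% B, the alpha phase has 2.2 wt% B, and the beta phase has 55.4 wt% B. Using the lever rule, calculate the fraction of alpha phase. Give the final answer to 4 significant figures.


f_alpha = (C_beta - C0) / (C_beta - C_alpha)
f_alpha = (55.4 - 31.3) / (55.4 - 2.2)
f_alpha = 0.453


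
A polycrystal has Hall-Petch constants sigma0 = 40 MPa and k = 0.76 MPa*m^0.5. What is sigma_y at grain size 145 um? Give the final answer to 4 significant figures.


sigma_y = sigma0 + k / sqrt(d)
d = 145 um = 1.45e-04 m
sigma_y = 40 + 0.76 / sqrt(1.45e-04)
sigma_y = 103.1 MPa


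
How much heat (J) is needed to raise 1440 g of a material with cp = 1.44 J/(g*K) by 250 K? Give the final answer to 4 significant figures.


Q = m * cp * dT
Q = 1440 * 1.44 * 250
Q = 518400 J


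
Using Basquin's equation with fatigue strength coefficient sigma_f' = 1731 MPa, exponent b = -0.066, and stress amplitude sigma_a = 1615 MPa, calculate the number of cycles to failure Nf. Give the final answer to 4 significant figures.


sigma_a = sigma_f' * (2*Nf)^b
2*Nf = (sigma_a / sigma_f')^(1/b)
2*Nf = (1615 / 1731)^(1/-0.066)
2*Nf = 2.86044
Nf = 1.43 cycles


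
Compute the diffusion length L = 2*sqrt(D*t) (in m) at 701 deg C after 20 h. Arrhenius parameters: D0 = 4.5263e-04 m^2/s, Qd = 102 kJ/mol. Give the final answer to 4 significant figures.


Step 1: D = D0 * exp(-Qd/(R*T))
T = 974.15 K
D = 4.5263e-04 * exp(-102e3 / (8.314 * 974.15)) = 1.53543e-09 m^2/s
Step 2: L = 2*sqrt(D*t)
t = 20 h = 72000 s
L = 2*sqrt(1.53543e-09 * 72000) = 0.02103 m


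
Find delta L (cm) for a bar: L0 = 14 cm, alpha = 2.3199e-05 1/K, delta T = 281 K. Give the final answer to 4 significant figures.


dL = L0 * alpha * dT
dL = 14 * 2.3199e-05 * 281
dL = 0.09126 cm


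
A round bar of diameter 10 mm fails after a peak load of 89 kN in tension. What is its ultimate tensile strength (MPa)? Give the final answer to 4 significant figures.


A0 = pi*(d/2)^2 = pi*(10/2)^2 = 78.5398 mm^2
UTS = F_max / A0 = 89*1000 / 78.5398
UTS = 1133 MPa


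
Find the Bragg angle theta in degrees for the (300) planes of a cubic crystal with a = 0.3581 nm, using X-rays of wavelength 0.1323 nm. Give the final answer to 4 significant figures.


d = a / sqrt(h^2+k^2+l^2)
d = 0.3581 / sqrt(9) = 0.119367 nm
lambda = 2*d*sin(theta)  =>  sin(theta) = lambda / (2*d)
sin(theta) = 0.1323 / (2 * 0.119367) = 0.554175
theta = 33.65 deg


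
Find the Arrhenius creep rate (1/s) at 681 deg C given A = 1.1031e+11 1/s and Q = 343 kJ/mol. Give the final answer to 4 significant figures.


rate = A * exp(-Q / (R*T))
T = 681 + 273.15 = 954.15 K
rate = 1.1031e+11 * exp(-343e3 / (8.314 * 954.15))
rate = 1.839e-08 1/s


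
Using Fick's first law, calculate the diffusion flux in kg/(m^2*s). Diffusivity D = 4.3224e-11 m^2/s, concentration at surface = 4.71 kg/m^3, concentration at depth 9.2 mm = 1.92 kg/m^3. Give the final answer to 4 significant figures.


J = -D * (dC/dx) = D * (C1 - C2) / dx
J = 4.3224e-11 * (4.71 - 1.92) / 9.2e-03
J = 1.311e-08 kg/(m^2*s)


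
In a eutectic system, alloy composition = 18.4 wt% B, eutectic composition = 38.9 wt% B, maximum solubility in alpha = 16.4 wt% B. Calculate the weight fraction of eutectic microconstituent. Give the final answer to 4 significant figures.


f_primary = (C_e - C0) / (C_e - C_alpha_max)
f_primary = (38.9 - 18.4) / (38.9 - 16.4)
f_primary = 0.911111
f_eutectic = 1 - 0.911111 = 0.08889


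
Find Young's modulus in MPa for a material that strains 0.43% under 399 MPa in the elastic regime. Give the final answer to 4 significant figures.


E = sigma / epsilon
epsilon = 0.43% = 4.3e-03
E = 399 / 4.3e-03
E = 92790 MPa


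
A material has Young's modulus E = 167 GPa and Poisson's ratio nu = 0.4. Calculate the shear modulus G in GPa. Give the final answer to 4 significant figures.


G = E / (2*(1+nu))
G = 167 / (2*(1+0.4))
G = 59.64 GPa


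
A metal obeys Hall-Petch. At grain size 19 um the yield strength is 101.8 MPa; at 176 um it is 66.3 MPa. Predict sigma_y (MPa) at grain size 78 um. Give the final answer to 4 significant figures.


sigma_y = sigma0 + k / sqrt(d)
1/sqrt(d1) = 1/sqrt(1.9e-05) = 229.416;  1/sqrt(d2) = 75.3778
k = (sigma1 - sigma2) / (1/sqrt(d1) - 1/sqrt(d2)) = (101.8 - 66.3) / (229.416 - 75.3778) = 0.230463 MPa*m^0.5
sigma0 = sigma1 - k/sqrt(d1) = 101.8 - 0.230463*229.416 = 48.9282 MPa
sigma_y(d3) = 48.9282 + 0.230463 / sqrt(7.8e-05) = 75.02 MPa


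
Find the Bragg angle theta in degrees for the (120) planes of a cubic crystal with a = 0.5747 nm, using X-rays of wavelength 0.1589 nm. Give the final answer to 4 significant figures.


d = a / sqrt(h^2+k^2+l^2)
d = 0.5747 / sqrt(5) = 0.257014 nm
lambda = 2*d*sin(theta)  =>  sin(theta) = lambda / (2*d)
sin(theta) = 0.1589 / (2 * 0.257014) = 0.309128
theta = 18.01 deg


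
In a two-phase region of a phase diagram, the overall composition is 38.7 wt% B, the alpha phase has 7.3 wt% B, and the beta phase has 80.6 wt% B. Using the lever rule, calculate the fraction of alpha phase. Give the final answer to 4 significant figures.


f_alpha = (C_beta - C0) / (C_beta - C_alpha)
f_alpha = (80.6 - 38.7) / (80.6 - 7.3)
f_alpha = 0.5716


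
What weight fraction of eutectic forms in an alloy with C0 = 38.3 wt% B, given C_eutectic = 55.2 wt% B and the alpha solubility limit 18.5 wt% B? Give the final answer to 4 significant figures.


f_primary = (C_e - C0) / (C_e - C_alpha_max)
f_primary = (55.2 - 38.3) / (55.2 - 18.5)
f_primary = 0.46049
f_eutectic = 1 - 0.46049 = 0.5395


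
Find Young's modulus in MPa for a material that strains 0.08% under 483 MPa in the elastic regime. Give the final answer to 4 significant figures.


E = sigma / epsilon
epsilon = 0.08% = 8e-04
E = 483 / 8e-04
E = 603800 MPa


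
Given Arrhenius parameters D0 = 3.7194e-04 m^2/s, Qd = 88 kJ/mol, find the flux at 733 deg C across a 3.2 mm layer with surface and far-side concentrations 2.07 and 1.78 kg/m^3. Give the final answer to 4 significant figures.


Step 1: D = D0 * exp(-Qd/(R*T))
T = 733 + 273.15 = 1006.15 K
D = 3.7194e-04 * exp(-88e3 / (8.314 * 1006.15)) = 1.00405e-08 m^2/s
Step 2: J = D * (C1 - C2) / dx
J = 1.00405e-08 * (2.07 - 1.78) / 3.2e-03
J = 9.099e-07 kg/(m^2*s)


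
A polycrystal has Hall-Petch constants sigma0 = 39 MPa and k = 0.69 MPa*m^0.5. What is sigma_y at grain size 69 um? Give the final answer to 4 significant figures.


sigma_y = sigma0 + k / sqrt(d)
d = 69 um = 6.9e-05 m
sigma_y = 39 + 0.69 / sqrt(6.9e-05)
sigma_y = 122.1 MPa


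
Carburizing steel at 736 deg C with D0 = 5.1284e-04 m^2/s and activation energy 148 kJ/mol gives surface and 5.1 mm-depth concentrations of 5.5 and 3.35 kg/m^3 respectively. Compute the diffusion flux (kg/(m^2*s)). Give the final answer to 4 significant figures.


Step 1: D = D0 * exp(-Qd/(R*T))
T = 736 + 273.15 = 1009.15 K
D = 5.1284e-04 * exp(-148e3 / (8.314 * 1009.15)) = 1.11963e-11 m^2/s
Step 2: J = D * (C1 - C2) / dx
J = 1.11963e-11 * (5.5 - 3.35) / 5.1e-03
J = 4.72e-09 kg/(m^2*s)


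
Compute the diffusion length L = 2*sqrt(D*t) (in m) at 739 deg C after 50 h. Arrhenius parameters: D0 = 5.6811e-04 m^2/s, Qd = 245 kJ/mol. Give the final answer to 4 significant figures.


Step 1: D = D0 * exp(-Qd/(R*T))
T = 1012.15 K
D = 5.6811e-04 * exp(-245e3 / (8.314 * 1012.15)) = 1.28858e-16 m^2/s
Step 2: L = 2*sqrt(D*t)
t = 50 h = 180000 s
L = 2*sqrt(1.28858e-16 * 180000) = 9.632e-06 m


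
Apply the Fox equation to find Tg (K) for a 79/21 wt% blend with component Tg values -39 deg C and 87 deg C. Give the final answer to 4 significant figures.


1/Tg = w1/Tg1 + w2/Tg2 (in Kelvin)
Tg1 = 234.15 K, Tg2 = 360.15 K
1/Tg = 0.79/234.15 + 0.21/360.15
Tg = 252.7 K


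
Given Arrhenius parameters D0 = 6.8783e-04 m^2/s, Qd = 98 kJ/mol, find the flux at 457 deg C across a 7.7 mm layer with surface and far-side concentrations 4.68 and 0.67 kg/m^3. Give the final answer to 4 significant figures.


Step 1: D = D0 * exp(-Qd/(R*T))
T = 457 + 273.15 = 730.15 K
D = 6.8783e-04 * exp(-98e3 / (8.314 * 730.15)) = 6.7042e-11 m^2/s
Step 2: J = D * (C1 - C2) / dx
J = 6.7042e-11 * (4.68 - 0.67) / 7.7e-03
J = 3.491e-08 kg/(m^2*s)


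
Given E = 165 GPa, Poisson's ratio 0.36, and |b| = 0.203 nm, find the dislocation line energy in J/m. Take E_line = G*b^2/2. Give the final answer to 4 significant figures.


Step 1: G = E / (2*(1+nu))
G = 165 / (2*(1+0.36)) = 60.6618 GPa = 6.06618e+10 Pa
Step 2: E_line = G*b^2/2
b = 0.203 nm = 2.03e-10 m
E_line = 0.5 * 6.06618e+10 * (2.03e-10)^2 = 1.25e-09 J/m


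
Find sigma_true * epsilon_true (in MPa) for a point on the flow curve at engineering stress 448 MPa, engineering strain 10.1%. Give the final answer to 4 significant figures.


sigma_true = sigma_eng * (1 + epsilon_eng)
sigma_true = 448 * (1 + 0.101) = 493.248 MPa
epsilon_true = ln(1 + epsilon_eng)
epsilon_true = ln(1 + 0.101) = 0.0962189
sigma_true * epsilon_true = 493.248 * 0.0962189 = 47.46 MPa


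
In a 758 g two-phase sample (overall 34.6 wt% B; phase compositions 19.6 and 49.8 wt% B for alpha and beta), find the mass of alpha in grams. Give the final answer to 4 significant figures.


f_alpha = (C_beta - C0) / (C_beta - C_alpha)
f_alpha = (49.8 - 34.6) / (49.8 - 19.6) = 0.503311
m_alpha = f_alpha * m_total = 0.503311 * 758 = 381.5 g


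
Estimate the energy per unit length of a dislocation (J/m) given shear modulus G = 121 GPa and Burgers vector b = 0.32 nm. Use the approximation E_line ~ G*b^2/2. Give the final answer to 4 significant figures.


E = G*b^2/2
b = 0.32 nm = 3.2e-10 m
G = 121 GPa = 1.21e+11 Pa
E = 0.5 * 1.21e+11 * (3.2e-10)^2
E = 6.195e-09 J/m


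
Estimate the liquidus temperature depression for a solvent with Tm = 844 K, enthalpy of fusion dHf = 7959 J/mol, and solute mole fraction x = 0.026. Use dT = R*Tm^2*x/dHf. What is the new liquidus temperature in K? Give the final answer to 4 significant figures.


dT = R*Tm^2*x / dHf
dT = 8.314 * 844^2 * 0.026 / 7959
dT = 19.3468 K
T_new = 844 - 19.3468 = 824.7 K


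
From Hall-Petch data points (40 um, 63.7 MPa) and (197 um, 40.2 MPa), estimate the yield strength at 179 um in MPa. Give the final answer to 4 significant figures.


sigma_y = sigma0 + k / sqrt(d)
1/sqrt(d1) = 1/sqrt(4e-05) = 158.114;  1/sqrt(d2) = 71.247
k = (sigma1 - sigma2) / (1/sqrt(d1) - 1/sqrt(d2)) = (63.7 - 40.2) / (158.114 - 71.247) = 0.270529 MPa*m^0.5
sigma0 = sigma1 - k/sqrt(d1) = 63.7 - 0.270529*158.114 = 20.9256 MPa
sigma_y(d3) = 20.9256 + 0.270529 / sqrt(1.79e-04) = 41.15 MPa


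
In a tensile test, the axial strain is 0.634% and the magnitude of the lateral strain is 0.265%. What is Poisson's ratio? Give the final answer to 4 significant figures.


nu = -epsilon_lat / epsilon_axial
Lateral strain is contraction (negative), so using magnitudes:
nu = 0.265 / 0.634
nu = 0.418


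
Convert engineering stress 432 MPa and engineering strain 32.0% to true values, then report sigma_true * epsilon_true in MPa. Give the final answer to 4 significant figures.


sigma_true = sigma_eng * (1 + epsilon_eng)
sigma_true = 432 * (1 + 0.32) = 570.24 MPa
epsilon_true = ln(1 + epsilon_eng)
epsilon_true = ln(1 + 0.32) = 0.277632
sigma_true * epsilon_true = 570.24 * 0.277632 = 158.3 MPa


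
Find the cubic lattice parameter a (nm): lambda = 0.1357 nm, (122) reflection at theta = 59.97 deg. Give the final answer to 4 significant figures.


d = lambda / (2*sin(theta))
d = 0.1357 / (2*sin(59.97 deg))
d = 0.0783701 nm
a = d * sqrt(h^2+k^2+l^2) = 0.0783701 * sqrt(9)
a = 0.2351 nm


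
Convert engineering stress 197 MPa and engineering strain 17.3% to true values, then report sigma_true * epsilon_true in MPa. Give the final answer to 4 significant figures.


sigma_true = sigma_eng * (1 + epsilon_eng)
sigma_true = 197 * (1 + 0.173) = 231.081 MPa
epsilon_true = ln(1 + epsilon_eng)
epsilon_true = ln(1 + 0.173) = 0.159565
sigma_true * epsilon_true = 231.081 * 0.159565 = 36.87 MPa


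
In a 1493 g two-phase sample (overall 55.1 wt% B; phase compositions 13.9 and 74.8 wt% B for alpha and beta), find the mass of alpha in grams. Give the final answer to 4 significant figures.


f_alpha = (C_beta - C0) / (C_beta - C_alpha)
f_alpha = (74.8 - 55.1) / (74.8 - 13.9) = 0.323481
m_alpha = f_alpha * m_total = 0.323481 * 1493 = 483 g


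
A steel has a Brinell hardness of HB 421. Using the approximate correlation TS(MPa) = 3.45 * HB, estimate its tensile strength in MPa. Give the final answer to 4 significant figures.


TS (MPa) = 3.45 * HB
TS = 3.45 * 421
TS = 1452 MPa


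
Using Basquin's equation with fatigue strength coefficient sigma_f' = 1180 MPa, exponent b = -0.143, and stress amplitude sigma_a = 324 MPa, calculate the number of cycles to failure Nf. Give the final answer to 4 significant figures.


sigma_a = sigma_f' * (2*Nf)^b
2*Nf = (sigma_a / sigma_f')^(1/b)
2*Nf = (324 / 1180)^(1/-0.143)
2*Nf = 8422.36
Nf = 4211 cycles


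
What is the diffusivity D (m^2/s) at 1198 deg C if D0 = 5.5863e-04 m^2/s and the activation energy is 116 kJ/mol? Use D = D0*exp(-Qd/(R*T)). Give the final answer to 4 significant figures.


D = D0 * exp(-Qd / (R*T))
T = 1471.15 K
D = 5.5863e-04 * exp(-116e3 / (8.314 * 1471.15))
D = 4.249e-08 m^2/s


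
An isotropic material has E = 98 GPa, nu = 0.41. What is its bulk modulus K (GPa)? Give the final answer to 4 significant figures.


K = E / (3*(1-2*nu))
K = 98 / (3*(1-2*0.41))
K = 181.5 GPa


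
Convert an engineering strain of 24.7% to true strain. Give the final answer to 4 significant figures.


epsilon_true = ln(1 + epsilon_eng)
epsilon_true = ln(1 + 0.247)
epsilon_true = 0.2207


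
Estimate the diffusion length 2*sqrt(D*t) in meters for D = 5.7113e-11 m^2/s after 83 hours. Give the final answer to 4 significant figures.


t = 83 hr = 298800 s
Diffusion length = 2*sqrt(D*t)
= 2*sqrt(5.7113e-11 * 298800)
= 8.262e-03 m


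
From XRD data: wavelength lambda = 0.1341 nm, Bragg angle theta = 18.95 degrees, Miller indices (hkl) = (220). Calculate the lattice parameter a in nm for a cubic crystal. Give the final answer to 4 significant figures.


d = lambda / (2*sin(theta))
d = 0.1341 / (2*sin(18.95 deg))
d = 0.206471 nm
a = d * sqrt(h^2+k^2+l^2) = 0.206471 * sqrt(8)
a = 0.584 nm


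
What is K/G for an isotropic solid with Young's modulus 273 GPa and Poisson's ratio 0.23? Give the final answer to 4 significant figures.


G = E / (2*(1+nu))
G = 273 / (2*(1+0.23)) = 110.976 GPa
K = E / (3*(1-2*nu))
K = 273 / (3*(1-2*0.23)) = 168.519 GPa
K/G = 168.519 / 110.976 = 1.519


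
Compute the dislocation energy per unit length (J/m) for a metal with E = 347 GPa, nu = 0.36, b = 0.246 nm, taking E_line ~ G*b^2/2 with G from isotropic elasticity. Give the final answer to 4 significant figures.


Step 1: G = E / (2*(1+nu))
G = 347 / (2*(1+0.36)) = 127.574 GPa = 1.27574e+11 Pa
Step 2: E_line = G*b^2/2
b = 0.246 nm = 2.46e-10 m
E_line = 0.5 * 1.27574e+11 * (2.46e-10)^2 = 3.86e-09 J/m


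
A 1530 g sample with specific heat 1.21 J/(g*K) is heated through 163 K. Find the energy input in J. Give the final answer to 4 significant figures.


Q = m * cp * dT
Q = 1530 * 1.21 * 163
Q = 301800 J


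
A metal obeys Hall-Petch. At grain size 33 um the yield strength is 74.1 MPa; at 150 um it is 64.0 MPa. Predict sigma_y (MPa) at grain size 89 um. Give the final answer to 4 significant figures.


sigma_y = sigma0 + k / sqrt(d)
1/sqrt(d1) = 1/sqrt(3.3e-05) = 174.078;  1/sqrt(d2) = 81.6497
k = (sigma1 - sigma2) / (1/sqrt(d1) - 1/sqrt(d2)) = (74.1 - 64.0) / (174.078 - 81.6497) = 0.109274 MPa*m^0.5
sigma0 = sigma1 - k/sqrt(d1) = 74.1 - 0.109274*174.078 = 55.0778 MPa
sigma_y(d3) = 55.0778 + 0.109274 / sqrt(8.9e-05) = 66.66 MPa


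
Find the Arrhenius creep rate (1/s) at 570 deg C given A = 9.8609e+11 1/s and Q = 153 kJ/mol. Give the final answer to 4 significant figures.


rate = A * exp(-Q / (R*T))
T = 570 + 273.15 = 843.15 K
rate = 9.8609e+11 * exp(-153e3 / (8.314 * 843.15))
rate = 327.3 1/s


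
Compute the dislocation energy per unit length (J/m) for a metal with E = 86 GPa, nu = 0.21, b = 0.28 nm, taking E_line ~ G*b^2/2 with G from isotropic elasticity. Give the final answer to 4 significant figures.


Step 1: G = E / (2*(1+nu))
G = 86 / (2*(1+0.21)) = 35.5372 GPa = 3.55372e+10 Pa
Step 2: E_line = G*b^2/2
b = 0.28 nm = 2.8e-10 m
E_line = 0.5 * 3.55372e+10 * (2.8e-10)^2 = 1.393e-09 J/m


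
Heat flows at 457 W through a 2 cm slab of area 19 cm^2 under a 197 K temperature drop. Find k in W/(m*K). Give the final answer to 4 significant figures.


k = Q*L / (A*dT)
L = 0.02 m, A = 1.9e-03 m^2
k = 457 * 0.02 / (1.9e-03 * 197)
k = 24.42 W/(m*K)


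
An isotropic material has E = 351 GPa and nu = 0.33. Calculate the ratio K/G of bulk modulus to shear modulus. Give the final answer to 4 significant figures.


G = E / (2*(1+nu))
G = 351 / (2*(1+0.33)) = 131.955 GPa
K = E / (3*(1-2*nu))
K = 351 / (3*(1-2*0.33)) = 344.118 GPa
K/G = 344.118 / 131.955 = 2.608


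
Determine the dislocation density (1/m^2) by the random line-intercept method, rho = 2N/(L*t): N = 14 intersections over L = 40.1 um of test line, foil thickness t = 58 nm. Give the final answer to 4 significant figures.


rho = 2N / (L * t)
L = 40.1 um = 4.01e-05 m, t = 58 nm = 5.8e-08 m
rho = 2 * 14 / (4.01e-05 * 5.8e-08)
rho = 1.204e+13 1/m^2


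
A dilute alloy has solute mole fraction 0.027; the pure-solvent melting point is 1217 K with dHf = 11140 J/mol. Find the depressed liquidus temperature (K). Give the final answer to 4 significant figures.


dT = R*Tm^2*x / dHf
dT = 8.314 * 1217^2 * 0.027 / 11140
dT = 29.8449 K
T_new = 1217 - 29.8449 = 1187 K


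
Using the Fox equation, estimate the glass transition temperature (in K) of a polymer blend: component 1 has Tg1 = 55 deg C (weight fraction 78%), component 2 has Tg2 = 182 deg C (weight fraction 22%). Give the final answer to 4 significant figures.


1/Tg = w1/Tg1 + w2/Tg2 (in Kelvin)
Tg1 = 328.15 K, Tg2 = 455.15 K
1/Tg = 0.78/328.15 + 0.22/455.15
Tg = 349.6 K


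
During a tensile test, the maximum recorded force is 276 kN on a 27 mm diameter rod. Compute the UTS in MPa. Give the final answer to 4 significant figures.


A0 = pi*(d/2)^2 = pi*(27/2)^2 = 572.555 mm^2
UTS = F_max / A0 = 276*1000 / 572.555
UTS = 482 MPa


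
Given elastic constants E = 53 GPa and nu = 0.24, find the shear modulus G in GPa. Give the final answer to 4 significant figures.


G = E / (2*(1+nu))
G = 53 / (2*(1+0.24))
G = 21.37 GPa


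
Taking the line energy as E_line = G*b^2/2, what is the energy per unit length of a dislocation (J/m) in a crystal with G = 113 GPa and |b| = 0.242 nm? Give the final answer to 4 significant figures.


E = G*b^2/2
b = 0.242 nm = 2.42e-10 m
G = 113 GPa = 1.13e+11 Pa
E = 0.5 * 1.13e+11 * (2.42e-10)^2
E = 3.309e-09 J/m


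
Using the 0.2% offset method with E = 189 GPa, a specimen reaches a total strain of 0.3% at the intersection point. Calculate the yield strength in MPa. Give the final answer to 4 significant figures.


Offset strain = 0.002
Elastic strain at yield = total_strain - offset = 3e-03 - 0.002 = 1e-03
sigma_y = E * elastic_strain = 189000 * 1e-03
sigma_y = 189 MPa


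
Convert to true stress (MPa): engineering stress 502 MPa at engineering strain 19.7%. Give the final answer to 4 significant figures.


sigma_true = sigma_eng * (1 + epsilon_eng)
sigma_true = 502 * (1 + 0.197)
sigma_true = 600.9 MPa


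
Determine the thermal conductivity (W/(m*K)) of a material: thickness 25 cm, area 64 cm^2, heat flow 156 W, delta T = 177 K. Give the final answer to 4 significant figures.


k = Q*L / (A*dT)
L = 0.25 m, A = 6.4e-03 m^2
k = 156 * 0.25 / (6.4e-03 * 177)
k = 34.43 W/(m*K)


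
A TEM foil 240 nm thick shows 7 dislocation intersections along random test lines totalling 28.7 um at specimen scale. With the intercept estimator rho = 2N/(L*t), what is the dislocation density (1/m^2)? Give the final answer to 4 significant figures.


rho = 2N / (L * t)
L = 28.7 um = 2.87e-05 m, t = 240 nm = 2.4e-07 m
rho = 2 * 7 / (2.87e-05 * 2.4e-07)
rho = 2.033e+12 1/m^2


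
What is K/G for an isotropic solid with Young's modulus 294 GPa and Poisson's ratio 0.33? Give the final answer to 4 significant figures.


G = E / (2*(1+nu))
G = 294 / (2*(1+0.33)) = 110.526 GPa
K = E / (3*(1-2*nu))
K = 294 / (3*(1-2*0.33)) = 288.235 GPa
K/G = 288.235 / 110.526 = 2.608


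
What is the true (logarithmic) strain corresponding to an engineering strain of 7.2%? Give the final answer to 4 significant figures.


epsilon_true = ln(1 + epsilon_eng)
epsilon_true = ln(1 + 0.072)
epsilon_true = 0.06953


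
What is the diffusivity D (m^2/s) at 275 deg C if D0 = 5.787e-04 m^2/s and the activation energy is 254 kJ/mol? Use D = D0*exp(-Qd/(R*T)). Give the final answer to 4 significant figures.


D = D0 * exp(-Qd / (R*T))
T = 548.15 K
D = 5.787e-04 * exp(-254e3 / (8.314 * 548.15))
D = 3.608e-28 m^2/s


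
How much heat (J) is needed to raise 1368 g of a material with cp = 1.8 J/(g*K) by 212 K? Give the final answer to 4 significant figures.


Q = m * cp * dT
Q = 1368 * 1.8 * 212
Q = 522000 J


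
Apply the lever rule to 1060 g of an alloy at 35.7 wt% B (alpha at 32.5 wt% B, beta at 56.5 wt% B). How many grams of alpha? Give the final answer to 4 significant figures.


f_alpha = (C_beta - C0) / (C_beta - C_alpha)
f_alpha = (56.5 - 35.7) / (56.5 - 32.5) = 0.866667
m_alpha = f_alpha * m_total = 0.866667 * 1060 = 918.7 g


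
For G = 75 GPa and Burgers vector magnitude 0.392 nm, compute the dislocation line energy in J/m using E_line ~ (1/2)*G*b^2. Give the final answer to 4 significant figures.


E = G*b^2/2
b = 0.392 nm = 3.92e-10 m
G = 75 GPa = 7.5e+10 Pa
E = 0.5 * 7.5e+10 * (3.92e-10)^2
E = 5.762e-09 J/m


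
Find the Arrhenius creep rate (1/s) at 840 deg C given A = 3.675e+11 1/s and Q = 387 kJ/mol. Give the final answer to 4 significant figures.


rate = A * exp(-Q / (R*T))
T = 840 + 273.15 = 1113.15 K
rate = 3.675e+11 * exp(-387e3 / (8.314 * 1113.15))
rate = 2.539e-07 1/s


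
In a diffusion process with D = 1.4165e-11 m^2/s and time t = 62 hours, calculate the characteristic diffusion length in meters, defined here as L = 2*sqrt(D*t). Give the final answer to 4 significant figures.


t = 62 hr = 223200 s
Diffusion length = 2*sqrt(D*t)
= 2*sqrt(1.4165e-11 * 223200)
= 3.556e-03 m


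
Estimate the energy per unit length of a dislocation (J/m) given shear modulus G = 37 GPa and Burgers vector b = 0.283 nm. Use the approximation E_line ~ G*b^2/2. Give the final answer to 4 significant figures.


E = G*b^2/2
b = 0.283 nm = 2.83e-10 m
G = 37 GPa = 3.7e+10 Pa
E = 0.5 * 3.7e+10 * (2.83e-10)^2
E = 1.482e-09 J/m


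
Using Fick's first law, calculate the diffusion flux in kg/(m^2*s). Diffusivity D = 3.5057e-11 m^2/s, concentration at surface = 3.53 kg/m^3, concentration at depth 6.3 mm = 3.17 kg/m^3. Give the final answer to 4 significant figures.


J = -D * (dC/dx) = D * (C1 - C2) / dx
J = 3.5057e-11 * (3.53 - 3.17) / 6.3e-03
J = 2.003e-09 kg/(m^2*s)


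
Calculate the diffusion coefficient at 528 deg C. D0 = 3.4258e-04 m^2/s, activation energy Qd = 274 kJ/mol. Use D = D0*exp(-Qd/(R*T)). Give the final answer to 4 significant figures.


D = D0 * exp(-Qd / (R*T))
T = 801.15 K
D = 3.4258e-04 * exp(-274e3 / (8.314 * 801.15))
D = 4.671e-22 m^2/s


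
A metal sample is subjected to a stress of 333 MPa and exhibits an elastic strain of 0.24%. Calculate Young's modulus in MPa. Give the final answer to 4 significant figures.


E = sigma / epsilon
epsilon = 0.24% = 2.4e-03
E = 333 / 2.4e-03
E = 138800 MPa


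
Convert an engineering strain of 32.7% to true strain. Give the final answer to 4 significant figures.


epsilon_true = ln(1 + epsilon_eng)
epsilon_true = ln(1 + 0.327)
epsilon_true = 0.2829


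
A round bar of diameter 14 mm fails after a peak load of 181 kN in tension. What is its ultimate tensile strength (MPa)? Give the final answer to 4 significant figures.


A0 = pi*(d/2)^2 = pi*(14/2)^2 = 153.938 mm^2
UTS = F_max / A0 = 181*1000 / 153.938
UTS = 1176 MPa


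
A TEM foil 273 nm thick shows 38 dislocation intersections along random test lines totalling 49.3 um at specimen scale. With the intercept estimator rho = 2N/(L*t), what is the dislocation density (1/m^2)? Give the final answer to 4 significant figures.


rho = 2N / (L * t)
L = 49.3 um = 4.93e-05 m, t = 273 nm = 2.73e-07 m
rho = 2 * 38 / (4.93e-05 * 2.73e-07)
rho = 5.647e+12 1/m^2


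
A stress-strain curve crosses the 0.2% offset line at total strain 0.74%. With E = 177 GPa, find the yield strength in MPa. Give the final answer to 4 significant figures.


Offset strain = 0.002
Elastic strain at yield = total_strain - offset = 7.4e-03 - 0.002 = 5.4e-03
sigma_y = E * elastic_strain = 177000 * 5.4e-03
sigma_y = 955.8 MPa


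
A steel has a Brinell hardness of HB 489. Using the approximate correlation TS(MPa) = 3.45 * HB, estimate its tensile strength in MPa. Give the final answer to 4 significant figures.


TS (MPa) = 3.45 * HB
TS = 3.45 * 489
TS = 1687 MPa


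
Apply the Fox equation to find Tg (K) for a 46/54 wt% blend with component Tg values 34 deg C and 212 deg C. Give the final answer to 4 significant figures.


1/Tg = w1/Tg1 + w2/Tg2 (in Kelvin)
Tg1 = 307.15 K, Tg2 = 485.15 K
1/Tg = 0.46/307.15 + 0.54/485.15
Tg = 383 K


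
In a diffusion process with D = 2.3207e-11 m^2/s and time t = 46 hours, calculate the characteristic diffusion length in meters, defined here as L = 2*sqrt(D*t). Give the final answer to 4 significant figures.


t = 46 hr = 165600 s
Diffusion length = 2*sqrt(D*t)
= 2*sqrt(2.3207e-11 * 165600)
= 3.921e-03 m


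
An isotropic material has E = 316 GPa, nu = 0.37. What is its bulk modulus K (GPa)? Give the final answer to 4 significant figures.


K = E / (3*(1-2*nu))
K = 316 / (3*(1-2*0.37))
K = 405.1 GPa


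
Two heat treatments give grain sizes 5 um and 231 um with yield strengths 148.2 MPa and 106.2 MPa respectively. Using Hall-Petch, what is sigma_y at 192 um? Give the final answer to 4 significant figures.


sigma_y = sigma0 + k / sqrt(d)
1/sqrt(d1) = 1/sqrt(5e-06) = 447.214;  1/sqrt(d2) = 65.7952
k = (sigma1 - sigma2) / (1/sqrt(d1) - 1/sqrt(d2)) = (148.2 - 106.2) / (447.214 - 65.7952) = 0.110115 MPa*m^0.5
sigma0 = sigma1 - k/sqrt(d1) = 148.2 - 0.110115*447.214 = 98.9549 MPa
sigma_y(d3) = 98.9549 + 0.110115 / sqrt(1.92e-04) = 106.9 MPa


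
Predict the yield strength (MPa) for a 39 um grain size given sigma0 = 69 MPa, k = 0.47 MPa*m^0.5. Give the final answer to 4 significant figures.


sigma_y = sigma0 + k / sqrt(d)
d = 39 um = 3.9e-05 m
sigma_y = 69 + 0.47 / sqrt(3.9e-05)
sigma_y = 144.3 MPa


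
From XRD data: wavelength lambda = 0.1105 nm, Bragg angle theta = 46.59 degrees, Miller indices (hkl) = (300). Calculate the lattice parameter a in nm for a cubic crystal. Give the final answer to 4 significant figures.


d = lambda / (2*sin(theta))
d = 0.1105 / (2*sin(46.59 deg))
d = 0.0760543 nm
a = d * sqrt(h^2+k^2+l^2) = 0.0760543 * sqrt(9)
a = 0.2282 nm


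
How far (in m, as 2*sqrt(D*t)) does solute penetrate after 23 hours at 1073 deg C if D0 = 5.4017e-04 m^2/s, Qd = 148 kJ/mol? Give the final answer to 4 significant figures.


Step 1: D = D0 * exp(-Qd/(R*T))
T = 1346.15 K
D = 5.4017e-04 * exp(-148e3 / (8.314 * 1346.15)) = 9.7607e-10 m^2/s
Step 2: L = 2*sqrt(D*t)
t = 23 h = 82800 s
L = 2*sqrt(9.7607e-10 * 82800) = 0.01798 m


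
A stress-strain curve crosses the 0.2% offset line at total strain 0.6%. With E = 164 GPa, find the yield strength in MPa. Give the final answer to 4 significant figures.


Offset strain = 0.002
Elastic strain at yield = total_strain - offset = 6e-03 - 0.002 = 4e-03
sigma_y = E * elastic_strain = 164000 * 4e-03
sigma_y = 656 MPa


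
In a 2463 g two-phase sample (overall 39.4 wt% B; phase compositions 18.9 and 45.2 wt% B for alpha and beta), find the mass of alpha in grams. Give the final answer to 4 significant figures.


f_alpha = (C_beta - C0) / (C_beta - C_alpha)
f_alpha = (45.2 - 39.4) / (45.2 - 18.9) = 0.220532
m_alpha = f_alpha * m_total = 0.220532 * 2463 = 543.2 g


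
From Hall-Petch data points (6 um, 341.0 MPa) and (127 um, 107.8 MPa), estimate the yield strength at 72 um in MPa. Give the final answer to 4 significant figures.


sigma_y = sigma0 + k / sqrt(d)
1/sqrt(d1) = 1/sqrt(6e-06) = 408.248;  1/sqrt(d2) = 88.7357
k = (sigma1 - sigma2) / (1/sqrt(d1) - 1/sqrt(d2)) = (341.0 - 107.8) / (408.248 - 88.7357) = 0.729862 MPa*m^0.5
sigma0 = sigma1 - k/sqrt(d1) = 341.0 - 0.729862*408.248 = 43.0353 MPa
sigma_y(d3) = 43.0353 + 0.729862 / sqrt(7.2e-05) = 129.1 MPa


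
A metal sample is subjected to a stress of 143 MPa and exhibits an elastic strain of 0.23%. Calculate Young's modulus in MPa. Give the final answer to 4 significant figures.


E = sigma / epsilon
epsilon = 0.23% = 2.3e-03
E = 143 / 2.3e-03
E = 62170 MPa


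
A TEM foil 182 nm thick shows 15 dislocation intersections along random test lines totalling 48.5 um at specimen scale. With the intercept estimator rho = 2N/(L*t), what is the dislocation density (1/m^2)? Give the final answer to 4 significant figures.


rho = 2N / (L * t)
L = 48.5 um = 4.85e-05 m, t = 182 nm = 1.82e-07 m
rho = 2 * 15 / (4.85e-05 * 1.82e-07)
rho = 3.399e+12 1/m^2


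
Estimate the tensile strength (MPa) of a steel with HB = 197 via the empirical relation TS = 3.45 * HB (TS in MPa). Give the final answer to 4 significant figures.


TS (MPa) = 3.45 * HB
TS = 3.45 * 197
TS = 679.7 MPa


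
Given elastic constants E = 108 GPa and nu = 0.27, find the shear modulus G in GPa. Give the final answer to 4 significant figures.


G = E / (2*(1+nu))
G = 108 / (2*(1+0.27))
G = 42.52 GPa


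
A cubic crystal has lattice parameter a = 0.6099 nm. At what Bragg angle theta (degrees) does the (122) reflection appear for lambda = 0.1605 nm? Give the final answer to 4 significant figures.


d = a / sqrt(h^2+k^2+l^2)
d = 0.6099 / sqrt(9) = 0.2033 nm
lambda = 2*d*sin(theta)  =>  sin(theta) = lambda / (2*d)
sin(theta) = 0.1605 / (2 * 0.2033) = 0.394737
theta = 23.25 deg


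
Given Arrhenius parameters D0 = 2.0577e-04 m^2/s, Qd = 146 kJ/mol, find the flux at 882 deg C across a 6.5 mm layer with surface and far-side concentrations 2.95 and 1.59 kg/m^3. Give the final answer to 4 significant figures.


Step 1: D = D0 * exp(-Qd/(R*T))
T = 882 + 273.15 = 1155.15 K
D = 2.0577e-04 * exp(-146e3 / (8.314 * 1155.15)) = 5.14258e-11 m^2/s
Step 2: J = D * (C1 - C2) / dx
J = 5.14258e-11 * (2.95 - 1.59) / 6.5e-03
J = 1.076e-08 kg/(m^2*s)


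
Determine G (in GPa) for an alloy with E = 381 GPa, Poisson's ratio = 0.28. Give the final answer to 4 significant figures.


G = E / (2*(1+nu))
G = 381 / (2*(1+0.28))
G = 148.8 GPa


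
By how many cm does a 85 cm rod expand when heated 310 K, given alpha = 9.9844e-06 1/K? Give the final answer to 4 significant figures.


dL = L0 * alpha * dT
dL = 85 * 9.9844e-06 * 310
dL = 0.2631 cm


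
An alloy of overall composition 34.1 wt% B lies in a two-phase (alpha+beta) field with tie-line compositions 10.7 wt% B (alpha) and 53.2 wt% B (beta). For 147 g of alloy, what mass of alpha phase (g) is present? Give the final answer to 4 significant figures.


f_alpha = (C_beta - C0) / (C_beta - C_alpha)
f_alpha = (53.2 - 34.1) / (53.2 - 10.7) = 0.449412
m_alpha = f_alpha * m_total = 0.449412 * 147 = 66.06 g


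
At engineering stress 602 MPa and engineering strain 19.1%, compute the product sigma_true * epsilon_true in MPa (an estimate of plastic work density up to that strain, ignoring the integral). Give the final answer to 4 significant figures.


sigma_true = sigma_eng * (1 + epsilon_eng)
sigma_true = 602 * (1 + 0.191) = 716.982 MPa
epsilon_true = ln(1 + epsilon_eng)
epsilon_true = ln(1 + 0.191) = 0.174793
sigma_true * epsilon_true = 716.982 * 0.174793 = 125.3 MPa


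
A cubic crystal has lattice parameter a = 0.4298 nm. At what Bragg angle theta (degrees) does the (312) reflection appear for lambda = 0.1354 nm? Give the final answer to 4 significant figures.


d = a / sqrt(h^2+k^2+l^2)
d = 0.4298 / sqrt(14) = 0.114869 nm
lambda = 2*d*sin(theta)  =>  sin(theta) = lambda / (2*d)
sin(theta) = 0.1354 / (2 * 0.114869) = 0.589368
theta = 36.11 deg


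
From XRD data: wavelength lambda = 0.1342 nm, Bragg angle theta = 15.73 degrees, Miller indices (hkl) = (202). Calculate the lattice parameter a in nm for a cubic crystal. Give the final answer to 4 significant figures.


d = lambda / (2*sin(theta))
d = 0.1342 / (2*sin(15.73 deg))
d = 0.247506 nm
a = d * sqrt(h^2+k^2+l^2) = 0.247506 * sqrt(8)
a = 0.7001 nm


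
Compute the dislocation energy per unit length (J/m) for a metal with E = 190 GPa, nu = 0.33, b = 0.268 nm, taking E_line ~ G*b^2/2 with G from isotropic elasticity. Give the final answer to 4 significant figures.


Step 1: G = E / (2*(1+nu))
G = 190 / (2*(1+0.33)) = 71.4286 GPa = 7.14286e+10 Pa
Step 2: E_line = G*b^2/2
b = 0.268 nm = 2.68e-10 m
E_line = 0.5 * 7.14286e+10 * (2.68e-10)^2 = 2.565e-09 J/m


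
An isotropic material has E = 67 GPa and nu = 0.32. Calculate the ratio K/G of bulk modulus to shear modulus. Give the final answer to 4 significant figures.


G = E / (2*(1+nu))
G = 67 / (2*(1+0.32)) = 25.3788 GPa
K = E / (3*(1-2*nu))
K = 67 / (3*(1-2*0.32)) = 62.037 GPa
K/G = 62.037 / 25.3788 = 2.444


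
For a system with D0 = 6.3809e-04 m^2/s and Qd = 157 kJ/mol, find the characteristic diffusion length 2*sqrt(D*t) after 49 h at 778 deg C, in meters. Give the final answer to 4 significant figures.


Step 1: D = D0 * exp(-Qd/(R*T))
T = 1051.15 K
D = 6.3809e-04 * exp(-157e3 / (8.314 * 1051.15)) = 1.00652e-11 m^2/s
Step 2: L = 2*sqrt(D*t)
t = 49 h = 176400 s
L = 2*sqrt(1.00652e-11 * 176400) = 2.665e-03 m


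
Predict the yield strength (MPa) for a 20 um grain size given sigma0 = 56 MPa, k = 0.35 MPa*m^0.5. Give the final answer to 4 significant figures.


sigma_y = sigma0 + k / sqrt(d)
d = 20 um = 2e-05 m
sigma_y = 56 + 0.35 / sqrt(2e-05)
sigma_y = 134.3 MPa


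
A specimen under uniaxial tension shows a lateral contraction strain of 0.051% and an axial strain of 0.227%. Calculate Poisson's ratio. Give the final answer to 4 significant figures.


nu = -epsilon_lat / epsilon_axial
Lateral strain is contraction (negative), so using magnitudes:
nu = 0.051 / 0.227
nu = 0.2247


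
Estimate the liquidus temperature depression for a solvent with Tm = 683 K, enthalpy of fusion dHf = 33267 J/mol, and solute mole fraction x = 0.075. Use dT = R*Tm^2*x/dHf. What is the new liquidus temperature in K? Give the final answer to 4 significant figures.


dT = R*Tm^2*x / dHf
dT = 8.314 * 683^2 * 0.075 / 33267
dT = 8.74378 K
T_new = 683 - 8.74378 = 674.3 K


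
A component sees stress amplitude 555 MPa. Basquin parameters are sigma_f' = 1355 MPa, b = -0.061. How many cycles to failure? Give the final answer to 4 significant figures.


sigma_a = sigma_f' * (2*Nf)^b
2*Nf = (sigma_a / sigma_f')^(1/b)
2*Nf = (555 / 1355)^(1/-0.061)
2*Nf = 2.2639e+06
Nf = 1.132e+06 cycles


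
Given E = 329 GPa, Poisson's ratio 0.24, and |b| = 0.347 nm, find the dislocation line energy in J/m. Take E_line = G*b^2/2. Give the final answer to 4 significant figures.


Step 1: G = E / (2*(1+nu))
G = 329 / (2*(1+0.24)) = 132.661 GPa = 1.32661e+11 Pa
Step 2: E_line = G*b^2/2
b = 0.347 nm = 3.47e-10 m
E_line = 0.5 * 1.32661e+11 * (3.47e-10)^2 = 7.987e-09 J/m


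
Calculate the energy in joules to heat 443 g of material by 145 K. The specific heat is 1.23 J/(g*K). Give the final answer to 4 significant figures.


Q = m * cp * dT
Q = 443 * 1.23 * 145
Q = 79010 J


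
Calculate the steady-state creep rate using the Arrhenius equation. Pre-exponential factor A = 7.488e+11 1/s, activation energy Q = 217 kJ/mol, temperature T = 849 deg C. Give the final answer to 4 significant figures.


rate = A * exp(-Q / (R*T))
T = 849 + 273.15 = 1122.15 K
rate = 7.488e+11 * exp(-217e3 / (8.314 * 1122.15))
rate = 59.28 1/s


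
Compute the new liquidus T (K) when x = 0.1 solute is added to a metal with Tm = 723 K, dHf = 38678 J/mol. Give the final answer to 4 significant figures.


dT = R*Tm^2*x / dHf
dT = 8.314 * 723^2 * 0.1 / 38678
dT = 11.2363 K
T_new = 723 - 11.2363 = 711.8 K


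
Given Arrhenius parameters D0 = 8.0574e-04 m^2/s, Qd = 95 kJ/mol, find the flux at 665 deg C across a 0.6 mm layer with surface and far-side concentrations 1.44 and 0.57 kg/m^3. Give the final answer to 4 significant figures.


Step 1: D = D0 * exp(-Qd/(R*T))
T = 665 + 273.15 = 938.15 K
D = 8.0574e-04 * exp(-95e3 / (8.314 * 938.15)) = 4.13581e-09 m^2/s
Step 2: J = D * (C1 - C2) / dx
J = 4.13581e-09 * (1.44 - 0.57) / 6e-04
J = 5.997e-06 kg/(m^2*s)
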